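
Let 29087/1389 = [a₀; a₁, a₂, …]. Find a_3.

1

29087 = 20·1389 + 1307   →  a_0 = 20
1389 = 1·1307 + 82   →  a_1 = 1
1307 = 15·82 + 77   →  a_2 = 15
82 = 1·77 + 5   →  a_3 = 1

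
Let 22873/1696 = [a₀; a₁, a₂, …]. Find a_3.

22873 = 13·1696 + 825   →  a_0 = 13
1696 = 2·825 + 46   →  a_1 = 2
825 = 17·46 + 43   →  a_2 = 17
46 = 1·43 + 3   →  a_3 = 1

1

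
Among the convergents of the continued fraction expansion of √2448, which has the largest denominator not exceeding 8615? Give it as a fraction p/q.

√2448 = [49; 2, 10, 2, 98, …] (period length 4).
Convergents:
  p_0/q_0 = 49/1
  p_1/q_1 = 99/2
  p_2/q_2 = 1039/21
  p_3/q_3 = 2177/44
  p_4/q_4 = 214385/4333
  p_5/q_5 = 430947/8710
q_4 = 4333 ≤ 8615 < 8710 = q_5, so the answer is 214385/4333.

214385/4333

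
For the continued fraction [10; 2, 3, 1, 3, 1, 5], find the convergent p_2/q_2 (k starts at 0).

Using pₖ = aₖpₖ₋₁ + pₖ₋₂, qₖ = aₖqₖ₋₁ + qₖ₋₂ (with p₋₁=1, p₋₂=0, q₋₁=0, q₋₂=1):
  k=0: a=10, p=10, q=1
  k=1: a=2, p=21, q=2
  k=2: a=3, p=73, q=7

73/7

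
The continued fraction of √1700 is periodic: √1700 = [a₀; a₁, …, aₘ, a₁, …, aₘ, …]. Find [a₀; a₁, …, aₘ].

[41; 4, 3, 20, 3, 4, 82]

a₀ = ⌊√1700⌋ = 41.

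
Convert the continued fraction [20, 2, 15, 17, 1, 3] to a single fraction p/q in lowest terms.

45249/2209

Fold from the inside: start with 3/1.
  1 + 1/3 = 4/3
  17 + 3/4 = 71/4
  15 + 4/71 = 1069/71
  2 + 71/1069 = 2209/1069
  20 + 1069/2209 = 45249/2209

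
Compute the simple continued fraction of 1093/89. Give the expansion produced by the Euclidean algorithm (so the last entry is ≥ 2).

1093 = 12*89 + 25
89 = 3*25 + 14
25 = 1*14 + 11
14 = 1*11 + 3
11 = 3*3 + 2
3 = 1*2 + 1
2 = 2*1 + 0  (stop)
So 1093/89 = [12; 3, 1, 1, 3, 1, 2].

[12; 3, 1, 1, 3, 1, 2]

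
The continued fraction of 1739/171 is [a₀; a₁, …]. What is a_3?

1739 = 10·171 + 29   →  a_0 = 10
171 = 5·29 + 26   →  a_1 = 5
29 = 1·26 + 3   →  a_2 = 1
26 = 8·3 + 2   →  a_3 = 8

8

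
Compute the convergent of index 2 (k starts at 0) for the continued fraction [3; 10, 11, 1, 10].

Using pₖ = aₖpₖ₋₁ + pₖ₋₂, qₖ = aₖqₖ₋₁ + qₖ₋₂ (with p₋₁=1, p₋₂=0, q₋₁=0, q₋₂=1):
  k=0: a=3, p=3, q=1
  k=1: a=10, p=31, q=10
  k=2: a=11, p=344, q=111

344/111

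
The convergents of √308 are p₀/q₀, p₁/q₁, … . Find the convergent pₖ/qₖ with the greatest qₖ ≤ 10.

158/9

√308 = [17; 1, 1, 4, 1, 1, 34, …] (period length 6).
Convergents:
  p_0/q_0 = 17/1
  p_1/q_1 = 18/1
  p_2/q_2 = 35/2
  p_3/q_3 = 158/9
  p_4/q_4 = 193/11
q_3 = 9 ≤ 10 < 11 = q_4, so the answer is 158/9.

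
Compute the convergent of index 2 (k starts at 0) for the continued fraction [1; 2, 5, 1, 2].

16/11

Using pₖ = aₖpₖ₋₁ + pₖ₋₂, qₖ = aₖqₖ₋₁ + qₖ₋₂ (with p₋₁=1, p₋₂=0, q₋₁=0, q₋₂=1):
  k=0: a=1, p=1, q=1
  k=1: a=2, p=3, q=2
  k=2: a=5, p=16, q=11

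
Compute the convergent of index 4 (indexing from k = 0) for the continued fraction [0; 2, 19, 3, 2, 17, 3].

135/277

Using pₖ = aₖpₖ₋₁ + pₖ₋₂, qₖ = aₖqₖ₋₁ + qₖ₋₂ (with p₋₁=1, p₋₂=0, q₋₁=0, q₋₂=1):
  k=0: a=0, p=0, q=1
  k=1: a=2, p=1, q=2
  k=2: a=19, p=19, q=39
  k=3: a=3, p=58, q=119
  k=4: a=2, p=135, q=277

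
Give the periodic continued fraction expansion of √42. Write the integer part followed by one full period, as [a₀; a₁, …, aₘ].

[6; 2, 12]

a₀ = ⌊√42⌋ = 6.
With m₀=0, d₀=1 and mₖ₊₁ = dₖaₖ − mₖ, dₖ₊₁ = (n − mₖ₊₁²)/dₖ, aₖ₊₁ = ⌊(a₀+mₖ₊₁)/dₖ₊₁⌋:
  k=1: m=6, d=6, a=2
  k=2: m=6, d=1, a=12
d=1 and a=2a₀=12 at k=2, so the next step gives (m, d) = (6, 6) again — its k=1 value — and the period has length 2.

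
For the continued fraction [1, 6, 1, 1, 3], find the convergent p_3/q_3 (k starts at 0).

Using pₖ = aₖpₖ₋₁ + pₖ₋₂, qₖ = aₖqₖ₋₁ + qₖ₋₂ (with p₋₁=1, p₋₂=0, q₋₁=0, q₋₂=1):
  k=0: a=1, p=1, q=1
  k=1: a=6, p=7, q=6
  k=2: a=1, p=8, q=7
  k=3: a=1, p=15, q=13

15/13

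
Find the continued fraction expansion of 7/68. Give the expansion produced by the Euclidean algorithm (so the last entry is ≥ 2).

[0; 9, 1, 2, 2]

7 = 0·68 + 7
68 = 9·7 + 5
7 = 1·5 + 2
5 = 2·2 + 1
2 = 2·1 + 0  (stop)
So 7/68 = [0; 9, 1, 2, 2].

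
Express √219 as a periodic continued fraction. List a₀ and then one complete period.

[14; 1, 3, 1, 28]

a₀ = ⌊√219⌋ = 14.
With m₀=0, d₀=1 and mₖ₊₁ = dₖaₖ − mₖ, dₖ₊₁ = (n − mₖ₊₁²)/dₖ, aₖ₊₁ = ⌊(a₀+mₖ₊₁)/dₖ₊₁⌋:
  k=1: m=14, d=23, a=1
  k=2: m=9, d=6, a=3
  k=3: m=9, d=23, a=1
  k=4: m=14, d=1, a=28
d=1 and a=2a₀=28 at k=4, so the next step gives (m, d) = (14, 23) again — its k=1 value — and the period has length 4.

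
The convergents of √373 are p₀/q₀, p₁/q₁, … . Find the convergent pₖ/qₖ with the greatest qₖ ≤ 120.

1603/83

√373 = [19; 3, 5, 5, 3, 38, …] (period length 5).
Convergents:
  p_0/q_0 = 19/1
  p_1/q_1 = 58/3
  p_2/q_2 = 309/16
  p_3/q_3 = 1603/83
  p_4/q_4 = 5118/265
q_3 = 83 ≤ 120 < 265 = q_4, so the answer is 1603/83.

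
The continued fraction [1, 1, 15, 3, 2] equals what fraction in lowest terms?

221/114

Fold from the inside: start with 2/1.
  3 + 1/2 = 7/2
  15 + 2/7 = 107/7
  1 + 7/107 = 114/107
  1 + 107/114 = 221/114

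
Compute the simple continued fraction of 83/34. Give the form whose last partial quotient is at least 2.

[2; 2, 3, 1, 3]

83 = 2·34 + 15
34 = 2·15 + 4
15 = 3·4 + 3
4 = 1·3 + 1
3 = 3·1 + 0  (stop)
So 83/34 = [2; 2, 3, 1, 3].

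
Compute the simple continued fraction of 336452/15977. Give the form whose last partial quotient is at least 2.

[21; 17, 11, 2, 2, 16]

336452 = 21×15977 + 935
15977 = 17×935 + 82
935 = 11×82 + 33
82 = 2×33 + 16
33 = 2×16 + 1
16 = 16×1 + 0  (stop)
So 336452/15977 = [21; 17, 11, 2, 2, 16].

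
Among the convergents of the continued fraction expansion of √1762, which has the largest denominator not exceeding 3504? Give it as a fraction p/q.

√1762 = [41; 1, 40, 1, 82, …] (period length 4).
Convergents:
  p_0/q_0 = 41/1
  p_1/q_1 = 42/1
  p_2/q_2 = 1721/41
  p_3/q_3 = 1763/42
  p_4/q_4 = 146287/3485
  p_5/q_5 = 148050/3527
q_4 = 3485 ≤ 3504 < 3527 = q_5, so the answer is 146287/3485.

146287/3485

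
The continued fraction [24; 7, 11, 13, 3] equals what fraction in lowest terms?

75827/3141

Using pₖ = aₖpₖ₋₁ + pₖ₋₂ and qₖ = aₖqₖ₋₁ + qₖ₋₂:
  k=0: a=24, p=24, q=1
  k=1: a=7, p=169, q=7
  k=2: a=11, p=1883, q=78
  k=3: a=13, p=24648, q=1021
  k=4: a=3, p=75827, q=3141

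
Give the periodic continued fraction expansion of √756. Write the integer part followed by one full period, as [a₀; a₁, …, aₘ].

[27; 2, 54]

a₀ = ⌊√756⌋ = 27.
With m₀=0, d₀=1 and mₖ₊₁ = dₖaₖ − mₖ, dₖ₊₁ = (n − mₖ₊₁²)/dₖ, aₖ₊₁ = ⌊(a₀+mₖ₊₁)/dₖ₊₁⌋:
  k=1: m=27, d=27, a=2
  k=2: m=27, d=1, a=54
d=1 and a=2a₀=54 at k=2, so the next step gives (m, d) = (27, 27) again — its k=1 value — and the period has length 2.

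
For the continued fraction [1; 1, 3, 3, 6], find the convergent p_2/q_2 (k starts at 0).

Using pₖ = aₖpₖ₋₁ + pₖ₋₂, qₖ = aₖqₖ₋₁ + qₖ₋₂ (with p₋₁=1, p₋₂=0, q₋₁=0, q₋₂=1):
  k=0: a=1, p=1, q=1
  k=1: a=1, p=2, q=1
  k=2: a=3, p=7, q=4

7/4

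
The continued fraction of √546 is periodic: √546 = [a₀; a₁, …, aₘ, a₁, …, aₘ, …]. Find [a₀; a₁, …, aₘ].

a₀ = ⌊√546⌋ = 23.
With m₀=0, d₀=1 and mₖ₊₁ = dₖaₖ − mₖ, dₖ₊₁ = (n − mₖ₊₁²)/dₖ, aₖ₊₁ = ⌊(a₀+mₖ₊₁)/dₖ₊₁⌋:
  k=1: m=23, d=17, a=2
  k=2: m=11, d=25, a=1
  k=3: m=14, d=14, a=2
  k=4: m=14, d=25, a=1
  k=5: m=11, d=17, a=2
  k=6: m=23, d=1, a=46
d=1 and a=2a₀=46 at k=6, so the next step gives (m, d) = (23, 17) again — its k=1 value — and the period has length 6.

[23; 2, 1, 2, 1, 2, 46]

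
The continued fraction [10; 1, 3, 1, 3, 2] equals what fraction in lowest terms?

Using pₖ = aₖpₖ₋₁ + pₖ₋₂ and qₖ = aₖqₖ₋₁ + qₖ₋₂:
  k=0: a=10, p=10, q=1
  k=1: a=1, p=11, q=1
  k=2: a=3, p=43, q=4
  k=3: a=1, p=54, q=5
  k=4: a=3, p=205, q=19
  k=5: a=2, p=464, q=43

464/43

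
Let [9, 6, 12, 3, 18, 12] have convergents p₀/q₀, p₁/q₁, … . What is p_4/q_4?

37785/4123

Using pₖ = aₖpₖ₋₁ + pₖ₋₂, qₖ = aₖqₖ₋₁ + qₖ₋₂ (with p₋₁=1, p₋₂=0, q₋₁=0, q₋₂=1):
  k=0: a=9, p=9, q=1
  k=1: a=6, p=55, q=6
  k=2: a=12, p=669, q=73
  k=3: a=3, p=2062, q=225
  k=4: a=18, p=37785, q=4123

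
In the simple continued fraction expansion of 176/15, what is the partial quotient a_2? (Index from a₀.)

2

176 = 11·15 + 11   →  a_0 = 11
15 = 1·11 + 4   →  a_1 = 1
11 = 2·4 + 3   →  a_2 = 2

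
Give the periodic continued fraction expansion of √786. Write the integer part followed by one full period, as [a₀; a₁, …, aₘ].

[28; 28, 56]

a₀ = ⌊√786⌋ = 28.
With m₀=0, d₀=1 and mₖ₊₁ = dₖaₖ − mₖ, dₖ₊₁ = (n − mₖ₊₁²)/dₖ, aₖ₊₁ = ⌊(a₀+mₖ₊₁)/dₖ₊₁⌋:
  k=1: m=28, d=2, a=28
  k=2: m=28, d=1, a=56
d=1 and a=2a₀=56 at k=2, so the next step gives (m, d) = (28, 2) again — its k=1 value — and the period has length 2.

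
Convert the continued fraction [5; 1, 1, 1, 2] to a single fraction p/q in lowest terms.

45/8

Using pₖ = aₖpₖ₋₁ + pₖ₋₂ and qₖ = aₖqₖ₋₁ + qₖ₋₂:
  k=0: a=5, p=5, q=1
  k=1: a=1, p=6, q=1
  k=2: a=1, p=11, q=2
  k=3: a=1, p=17, q=3
  k=4: a=2, p=45, q=8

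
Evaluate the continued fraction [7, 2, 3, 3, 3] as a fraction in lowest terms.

565/76

Using pₖ = aₖpₖ₋₁ + pₖ₋₂ and qₖ = aₖqₖ₋₁ + qₖ₋₂:
  k=0: a=7, p=7, q=1
  k=1: a=2, p=15, q=2
  k=2: a=3, p=52, q=7
  k=3: a=3, p=171, q=23
  k=4: a=3, p=565, q=76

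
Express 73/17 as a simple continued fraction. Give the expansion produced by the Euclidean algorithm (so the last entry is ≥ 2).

73 = 4·17 + 5
17 = 3·5 + 2
5 = 2·2 + 1
2 = 2·1 + 0  (stop)
So 73/17 = [4; 3, 2, 2].

[4; 3, 2, 2]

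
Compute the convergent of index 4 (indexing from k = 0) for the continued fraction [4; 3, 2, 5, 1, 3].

193/45

Using pₖ = aₖpₖ₋₁ + pₖ₋₂, qₖ = aₖqₖ₋₁ + qₖ₋₂ (with p₋₁=1, p₋₂=0, q₋₁=0, q₋₂=1):
  k=0: a=4, p=4, q=1
  k=1: a=3, p=13, q=3
  k=2: a=2, p=30, q=7
  k=3: a=5, p=163, q=38
  k=4: a=1, p=193, q=45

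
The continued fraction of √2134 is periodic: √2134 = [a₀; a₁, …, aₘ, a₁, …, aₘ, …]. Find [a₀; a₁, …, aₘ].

[46; 5, 8, 5, 92]

a₀ = ⌊√2134⌋ = 46.
With m₀=0, d₀=1 and mₖ₊₁ = dₖaₖ − mₖ, dₖ₊₁ = (n − mₖ₊₁²)/dₖ, aₖ₊₁ = ⌊(a₀+mₖ₊₁)/dₖ₊₁⌋:
  k=1: m=46, d=18, a=5
  k=2: m=44, d=11, a=8
  k=3: m=44, d=18, a=5
  k=4: m=46, d=1, a=92
d=1 and a=2a₀=92 at k=4, so the next step gives (m, d) = (46, 18) again — its k=1 value — and the period has length 4.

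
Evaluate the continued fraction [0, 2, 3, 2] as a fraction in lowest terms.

Using pₖ = aₖpₖ₋₁ + pₖ₋₂ and qₖ = aₖqₖ₋₁ + qₖ₋₂:
  k=0: a=0, p=0, q=1
  k=1: a=2, p=1, q=2
  k=2: a=3, p=3, q=7
  k=3: a=2, p=7, q=16

7/16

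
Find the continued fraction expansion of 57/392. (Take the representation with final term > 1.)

57 = 0·392 + 57
392 = 6·57 + 50
57 = 1·50 + 7
50 = 7·7 + 1
7 = 7·1 + 0  (stop)
So 57/392 = [0; 6, 1, 7, 7].

[0; 6, 1, 7, 7]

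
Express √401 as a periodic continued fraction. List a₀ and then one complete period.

a₀ = ⌊√401⌋ = 20.
With m₀=0, d₀=1 and mₖ₊₁ = dₖaₖ − mₖ, dₖ₊₁ = (n − mₖ₊₁²)/dₖ, aₖ₊₁ = ⌊(a₀+mₖ₊₁)/dₖ₊₁⌋:
  k=1: m=20, d=1, a=40
d=1 and a=2a₀=40 at k=1, so the next step gives (m, d) = (20, 1) again — its k=1 value — and the period has length 1.

[20; 40]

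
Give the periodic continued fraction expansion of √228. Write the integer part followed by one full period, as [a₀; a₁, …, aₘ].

a₀ = ⌊√228⌋ = 15.
With m₀=0, d₀=1 and mₖ₊₁ = dₖaₖ − mₖ, dₖ₊₁ = (n − mₖ₊₁²)/dₖ, aₖ₊₁ = ⌊(a₀+mₖ₊₁)/dₖ₊₁⌋:
  k=1: m=15, d=3, a=10
  k=2: m=15, d=1, a=30
d=1 and a=2a₀=30 at k=2, so the next step gives (m, d) = (15, 3) again — its k=1 value — and the period has length 2.

[15; 10, 30]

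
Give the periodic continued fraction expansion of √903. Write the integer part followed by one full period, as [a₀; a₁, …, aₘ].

a₀ = ⌊√903⌋ = 30.
With m₀=0, d₀=1 and mₖ₊₁ = dₖaₖ − mₖ, dₖ₊₁ = (n − mₖ₊₁²)/dₖ, aₖ₊₁ = ⌊(a₀+mₖ₊₁)/dₖ₊₁⌋:
  k=1: m=30, d=3, a=20
  k=2: m=30, d=1, a=60
d=1 and a=2a₀=60 at k=2, so the next step gives (m, d) = (30, 3) again — its k=1 value — and the period has length 2.

[30; 20, 60]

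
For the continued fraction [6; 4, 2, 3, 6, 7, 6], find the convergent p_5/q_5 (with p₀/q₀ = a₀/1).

8691/1396

Using pₖ = aₖpₖ₋₁ + pₖ₋₂, qₖ = aₖqₖ₋₁ + qₖ₋₂ (with p₋₁=1, p₋₂=0, q₋₁=0, q₋₂=1):
  k=0: a=6, p=6, q=1
  k=1: a=4, p=25, q=4
  k=2: a=2, p=56, q=9
  k=3: a=3, p=193, q=31
  k=4: a=6, p=1214, q=195
  k=5: a=7, p=8691, q=1396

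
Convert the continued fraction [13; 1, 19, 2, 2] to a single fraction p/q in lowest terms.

Fold from the inside: start with 2/1.
  2 + 1/2 = 5/2
  19 + 2/5 = 97/5
  1 + 5/97 = 102/97
  13 + 97/102 = 1423/102

1423/102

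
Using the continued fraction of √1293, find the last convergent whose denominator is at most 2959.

62100/1727

√1293 = [35; 1, 22, 1, 70, …] (period length 4).
Convergents:
  p_0/q_0 = 35/1
  p_1/q_1 = 36/1
  p_2/q_2 = 827/23
  p_3/q_3 = 863/24
  p_4/q_4 = 61237/1703
  p_5/q_5 = 62100/1727
  p_6/q_6 = 1427437/39697
q_5 = 1727 ≤ 2959 < 39697 = q_6, so the answer is 62100/1727.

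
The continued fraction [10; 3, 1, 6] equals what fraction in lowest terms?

277/27

Using pₖ = aₖpₖ₋₁ + pₖ₋₂ and qₖ = aₖqₖ₋₁ + qₖ₋₂:
  k=0: a=10, p=10, q=1
  k=1: a=3, p=31, q=3
  k=2: a=1, p=41, q=4
  k=3: a=6, p=277, q=27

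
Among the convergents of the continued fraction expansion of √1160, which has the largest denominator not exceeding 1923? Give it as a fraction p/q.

√1160 = [34; 17, 68, …] (period length 2).
Convergents:
  p_0/q_0 = 34/1
  p_1/q_1 = 579/17
  p_2/q_2 = 39406/1157
  p_3/q_3 = 670481/19686
q_2 = 1157 ≤ 1923 < 19686 = q_3, so the answer is 39406/1157.

39406/1157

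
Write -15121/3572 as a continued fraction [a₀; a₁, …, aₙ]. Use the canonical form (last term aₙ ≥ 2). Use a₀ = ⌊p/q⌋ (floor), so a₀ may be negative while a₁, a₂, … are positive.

-15121 = -5×3572 + 2739
3572 = 1×2739 + 833
2739 = 3×833 + 240
833 = 3×240 + 113
240 = 2×113 + 14
113 = 8×14 + 1
14 = 14×1 + 0  (stop)
So -15121/3572 = [-5; 1, 3, 3, 2, 8, 14].

[-5; 1, 3, 3, 2, 8, 14]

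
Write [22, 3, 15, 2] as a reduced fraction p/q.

Fold from the inside: start with 2/1.
  15 + 1/2 = 31/2
  3 + 2/31 = 95/31
  22 + 31/95 = 2121/95

2121/95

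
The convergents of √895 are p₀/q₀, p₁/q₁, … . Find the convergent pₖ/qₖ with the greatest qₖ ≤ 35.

√895 = [29; 1, 10, 1, 58, …] (period length 4).
Convergents:
  p_0/q_0 = 29/1
  p_1/q_1 = 30/1
  p_2/q_2 = 329/11
  p_3/q_3 = 359/12
  p_4/q_4 = 21151/707
q_3 = 12 ≤ 35 < 707 = q_4, so the answer is 359/12.

359/12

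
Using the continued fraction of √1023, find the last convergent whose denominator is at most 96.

2047/64

√1023 = [31; 1, 62, …] (period length 2).
Convergents:
  p_0/q_0 = 31/1
  p_1/q_1 = 32/1
  p_2/q_2 = 2015/63
  p_3/q_3 = 2047/64
  p_4/q_4 = 128929/4031
q_3 = 64 ≤ 96 < 4031 = q_4, so the answer is 2047/64.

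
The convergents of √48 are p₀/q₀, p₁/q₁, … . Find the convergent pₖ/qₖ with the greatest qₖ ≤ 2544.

√48 = [6; 1, 12, …] (period length 2).
Convergents:
  p_0/q_0 = 6/1
  p_1/q_1 = 7/1
  p_2/q_2 = 90/13
  p_3/q_3 = 97/14
  p_4/q_4 = 1254/181
  p_5/q_5 = 1351/195
  p_6/q_6 = 17466/2521
  p_7/q_7 = 18817/2716
q_6 = 2521 ≤ 2544 < 2716 = q_7, so the answer is 17466/2521.

17466/2521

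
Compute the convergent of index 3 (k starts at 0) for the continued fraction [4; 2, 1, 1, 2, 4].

Using pₖ = aₖpₖ₋₁ + pₖ₋₂, qₖ = aₖqₖ₋₁ + qₖ₋₂ (with p₋₁=1, p₋₂=0, q₋₁=0, q₋₂=1):
  k=0: a=4, p=4, q=1
  k=1: a=2, p=9, q=2
  k=2: a=1, p=13, q=3
  k=3: a=1, p=22, q=5

22/5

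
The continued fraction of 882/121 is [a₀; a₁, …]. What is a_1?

882 = 7·121 + 35   →  a_0 = 7
121 = 3·35 + 16   →  a_1 = 3

3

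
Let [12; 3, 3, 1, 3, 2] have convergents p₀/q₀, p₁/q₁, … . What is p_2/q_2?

123/10

Using pₖ = aₖpₖ₋₁ + pₖ₋₂, qₖ = aₖqₖ₋₁ + qₖ₋₂ (with p₋₁=1, p₋₂=0, q₋₁=0, q₋₂=1):
  k=0: a=12, p=12, q=1
  k=1: a=3, p=37, q=3
  k=2: a=3, p=123, q=10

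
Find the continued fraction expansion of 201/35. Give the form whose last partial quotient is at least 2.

201 = 5*35 + 26
35 = 1*26 + 9
26 = 2*9 + 8
9 = 1*8 + 1
8 = 8*1 + 0  (stop)
So 201/35 = [5; 1, 2, 1, 8].

[5; 1, 2, 1, 8]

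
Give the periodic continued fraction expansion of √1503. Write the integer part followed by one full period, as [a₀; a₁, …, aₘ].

a₀ = ⌊√1503⌋ = 38.
With m₀=0, d₀=1 and mₖ₊₁ = dₖaₖ − mₖ, dₖ₊₁ = (n − mₖ₊₁²)/dₖ, aₖ₊₁ = ⌊(a₀+mₖ₊₁)/dₖ₊₁⌋:
  k=1: m=38, d=59, a=1
  k=2: m=21, d=18, a=3
  k=3: m=33, d=23, a=3
  k=4: m=36, d=9, a=8
  k=5: m=36, d=23, a=3
  k=6: m=33, d=18, a=3
  k=7: m=21, d=59, a=1
  k=8: m=38, d=1, a=76
d=1 and a=2a₀=76 at k=8, so the next step gives (m, d) = (38, 59) again — its k=1 value — and the period has length 8.

[38; 1, 3, 3, 8, 3, 3, 1, 76]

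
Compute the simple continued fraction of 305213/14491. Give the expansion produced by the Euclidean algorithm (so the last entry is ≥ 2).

305213 = 21*14491 + 902
14491 = 16*902 + 59
902 = 15*59 + 17
59 = 3*17 + 8
17 = 2*8 + 1
8 = 8*1 + 0  (stop)
So 305213/14491 = [21; 16, 15, 3, 2, 8].

[21; 16, 15, 3, 2, 8]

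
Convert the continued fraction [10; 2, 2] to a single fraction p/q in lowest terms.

Using pₖ = aₖpₖ₋₁ + pₖ₋₂ and qₖ = aₖqₖ₋₁ + qₖ₋₂:
  k=0: a=10, p=10, q=1
  k=1: a=2, p=21, q=2
  k=2: a=2, p=52, q=5

52/5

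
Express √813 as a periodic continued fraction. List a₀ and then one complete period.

a₀ = ⌊√813⌋ = 28.
With m₀=0, d₀=1 and mₖ₊₁ = dₖaₖ − mₖ, dₖ₊₁ = (n − mₖ₊₁²)/dₖ, aₖ₊₁ = ⌊(a₀+mₖ₊₁)/dₖ₊₁⌋:
  k=1: m=28, d=29, a=1
  k=2: m=1, d=28, a=1
  k=3: m=27, d=3, a=18
  k=4: m=27, d=28, a=1
  k=5: m=1, d=29, a=1
  k=6: m=28, d=1, a=56
d=1 and a=2a₀=56 at k=6, so the next step gives (m, d) = (28, 29) again — its k=1 value — and the period has length 6.

[28; 1, 1, 18, 1, 1, 56]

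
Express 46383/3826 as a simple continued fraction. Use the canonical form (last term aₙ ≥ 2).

[12; 8, 8, 8, 3, 2]

46383 = 12*3826 + 471
3826 = 8*471 + 58
471 = 8*58 + 7
58 = 8*7 + 2
7 = 3*2 + 1
2 = 2*1 + 0  (stop)
So 46383/3826 = [12; 8, 8, 8, 3, 2].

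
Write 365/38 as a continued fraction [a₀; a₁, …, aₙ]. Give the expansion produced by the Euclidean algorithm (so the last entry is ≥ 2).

[9; 1, 1, 1, 1, 7]

365 = 9*38 + 23
38 = 1*23 + 15
23 = 1*15 + 8
15 = 1*8 + 7
8 = 1*7 + 1
7 = 7*1 + 0  (stop)
So 365/38 = [9; 1, 1, 1, 1, 7].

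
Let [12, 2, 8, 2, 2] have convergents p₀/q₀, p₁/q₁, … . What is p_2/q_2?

Using pₖ = aₖpₖ₋₁ + pₖ₋₂, qₖ = aₖqₖ₋₁ + qₖ₋₂ (with p₋₁=1, p₋₂=0, q₋₁=0, q₋₂=1):
  k=0: a=12, p=12, q=1
  k=1: a=2, p=25, q=2
  k=2: a=8, p=212, q=17

212/17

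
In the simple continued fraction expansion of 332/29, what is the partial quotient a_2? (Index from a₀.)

4

332 = 11·29 + 13   →  a_0 = 11
29 = 2·13 + 3   →  a_1 = 2
13 = 4·3 + 1   →  a_2 = 4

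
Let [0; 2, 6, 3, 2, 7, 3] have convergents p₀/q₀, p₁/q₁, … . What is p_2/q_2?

6/13

Using pₖ = aₖpₖ₋₁ + pₖ₋₂, qₖ = aₖqₖ₋₁ + qₖ₋₂ (with p₋₁=1, p₋₂=0, q₋₁=0, q₋₂=1):
  k=0: a=0, p=0, q=1
  k=1: a=2, p=1, q=2
  k=2: a=6, p=6, q=13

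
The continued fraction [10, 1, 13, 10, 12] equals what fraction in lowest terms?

18645/1706

Using pₖ = aₖpₖ₋₁ + pₖ₋₂ and qₖ = aₖqₖ₋₁ + qₖ₋₂:
  k=0: a=10, p=10, q=1
  k=1: a=1, p=11, q=1
  k=2: a=13, p=153, q=14
  k=3: a=10, p=1541, q=141
  k=4: a=12, p=18645, q=1706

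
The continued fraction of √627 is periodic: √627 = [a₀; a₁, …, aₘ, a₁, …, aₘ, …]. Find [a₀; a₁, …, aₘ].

a₀ = ⌊√627⌋ = 25.

[25; 25, 50]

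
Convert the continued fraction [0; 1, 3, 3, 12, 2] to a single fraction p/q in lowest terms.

256/333

Using pₖ = aₖpₖ₋₁ + pₖ₋₂ and qₖ = aₖqₖ₋₁ + qₖ₋₂:
  k=0: a=0, p=0, q=1
  k=1: a=1, p=1, q=1
  k=2: a=3, p=3, q=4
  k=3: a=3, p=10, q=13
  k=4: a=12, p=123, q=160
  k=5: a=2, p=256, q=333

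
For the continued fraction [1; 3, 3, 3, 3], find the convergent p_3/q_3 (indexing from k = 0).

Using pₖ = aₖpₖ₋₁ + pₖ₋₂, qₖ = aₖqₖ₋₁ + qₖ₋₂ (with p₋₁=1, p₋₂=0, q₋₁=0, q₋₂=1):
  k=0: a=1, p=1, q=1
  k=1: a=3, p=4, q=3
  k=2: a=3, p=13, q=10
  k=3: a=3, p=43, q=33

43/33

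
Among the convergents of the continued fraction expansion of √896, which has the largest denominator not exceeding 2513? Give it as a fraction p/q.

√896 = [29; 1, 13, 1, 58, …] (period length 4).
Convergents:
  p_0/q_0 = 29/1
  p_1/q_1 = 30/1
  p_2/q_2 = 419/14
  p_3/q_3 = 449/15
  p_4/q_4 = 26461/884
  p_5/q_5 = 26910/899
  p_6/q_6 = 376291/12571
q_5 = 899 ≤ 2513 < 12571 = q_6, so the answer is 26910/899.

26910/899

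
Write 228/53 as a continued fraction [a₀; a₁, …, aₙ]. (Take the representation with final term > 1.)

[4; 3, 3, 5]

228 = 4*53 + 16
53 = 3*16 + 5
16 = 3*5 + 1
5 = 5*1 + 0  (stop)
So 228/53 = [4; 3, 3, 5].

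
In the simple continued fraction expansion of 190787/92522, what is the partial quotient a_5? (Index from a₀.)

190787 = 2·92522 + 5743   →  a_0 = 2
92522 = 16·5743 + 634   →  a_1 = 16
5743 = 9·634 + 37   →  a_2 = 9
634 = 17·37 + 5   →  a_3 = 17
37 = 7·5 + 2   →  a_4 = 7
5 = 2·2 + 1   →  a_5 = 2

2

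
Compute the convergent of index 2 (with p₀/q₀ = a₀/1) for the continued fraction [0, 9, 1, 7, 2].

Using pₖ = aₖpₖ₋₁ + pₖ₋₂, qₖ = aₖqₖ₋₁ + qₖ₋₂ (with p₋₁=1, p₋₂=0, q₋₁=0, q₋₂=1):
  k=0: a=0, p=0, q=1
  k=1: a=9, p=1, q=9
  k=2: a=1, p=1, q=10

1/10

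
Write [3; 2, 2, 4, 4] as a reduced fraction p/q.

317/93

Using pₖ = aₖpₖ₋₁ + pₖ₋₂ and qₖ = aₖqₖ₋₁ + qₖ₋₂:
  k=0: a=3, p=3, q=1
  k=1: a=2, p=7, q=2
  k=2: a=2, p=17, q=5
  k=3: a=4, p=75, q=22
  k=4: a=4, p=317, q=93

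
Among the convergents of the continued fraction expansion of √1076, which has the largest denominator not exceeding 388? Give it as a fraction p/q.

10792/329

√1076 = [32; 1, 4, 16, 4, 1, 64, …] (period length 6).
Convergents:
  p_0/q_0 = 32/1
  p_1/q_1 = 33/1
  p_2/q_2 = 164/5
  p_3/q_3 = 2657/81
  p_4/q_4 = 10792/329
  p_5/q_5 = 13449/410
q_4 = 329 ≤ 388 < 410 = q_5, so the answer is 10792/329.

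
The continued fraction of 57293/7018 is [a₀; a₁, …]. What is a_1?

6

57293 = 8·7018 + 1149   →  a_0 = 8
7018 = 6·1149 + 124   →  a_1 = 6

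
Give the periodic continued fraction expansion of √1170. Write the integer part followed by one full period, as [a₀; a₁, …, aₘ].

[34; 4, 1, 6, 1, 4, 68]

a₀ = ⌊√1170⌋ = 34.
With m₀=0, d₀=1 and mₖ₊₁ = dₖaₖ − mₖ, dₖ₊₁ = (n − mₖ₊₁²)/dₖ, aₖ₊₁ = ⌊(a₀+mₖ₊₁)/dₖ₊₁⌋:
  k=1: m=34, d=14, a=4
  k=2: m=22, d=49, a=1
  k=3: m=27, d=9, a=6
  k=4: m=27, d=49, a=1
  k=5: m=22, d=14, a=4
  k=6: m=34, d=1, a=68
d=1 and a=2a₀=68 at k=6, so the next step gives (m, d) = (34, 14) again — its k=1 value — and the period has length 6.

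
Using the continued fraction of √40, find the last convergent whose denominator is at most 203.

√40 = [6; 3, 12, …] (period length 2).
Convergents:
  p_0/q_0 = 6/1
  p_1/q_1 = 19/3
  p_2/q_2 = 234/37
  p_3/q_3 = 721/114
  p_4/q_4 = 8886/1405
q_3 = 114 ≤ 203 < 1405 = q_4, so the answer is 721/114.

721/114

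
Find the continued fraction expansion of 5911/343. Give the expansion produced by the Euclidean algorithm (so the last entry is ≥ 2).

[17; 4, 3, 2, 11]

5911 = 17*343 + 80
343 = 4*80 + 23
80 = 3*23 + 11
23 = 2*11 + 1
11 = 11*1 + 0  (stop)
So 5911/343 = [17; 4, 3, 2, 11].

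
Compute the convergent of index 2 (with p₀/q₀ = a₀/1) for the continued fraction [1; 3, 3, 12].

Using pₖ = aₖpₖ₋₁ + pₖ₋₂, qₖ = aₖqₖ₋₁ + qₖ₋₂ (with p₋₁=1, p₋₂=0, q₋₁=0, q₋₂=1):
  k=0: a=1, p=1, q=1
  k=1: a=3, p=4, q=3
  k=2: a=3, p=13, q=10

13/10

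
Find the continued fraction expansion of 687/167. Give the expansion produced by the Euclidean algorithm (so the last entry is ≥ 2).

[4; 8, 1, 3, 1, 3]

687 = 4×167 + 19
167 = 8×19 + 15
19 = 1×15 + 4
15 = 3×4 + 3
4 = 1×3 + 1
3 = 3×1 + 0  (stop)
So 687/167 = [4; 8, 1, 3, 1, 3].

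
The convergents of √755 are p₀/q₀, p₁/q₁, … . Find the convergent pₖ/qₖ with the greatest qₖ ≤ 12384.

√755 = [27; 2, 10, 2, 54, …] (period length 4).
Convergents:
  p_0/q_0 = 27/1
  p_1/q_1 = 55/2
  p_2/q_2 = 577/21
  p_3/q_3 = 1209/44
  p_4/q_4 = 65863/2397
  p_5/q_5 = 132935/4838
  p_6/q_6 = 1395213/50777
q_5 = 4838 ≤ 12384 < 50777 = q_6, so the answer is 132935/4838.

132935/4838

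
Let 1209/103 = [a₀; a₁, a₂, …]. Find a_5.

1209 = 11·103 + 76   →  a_0 = 11
103 = 1·76 + 27   →  a_1 = 1
76 = 2·27 + 22   →  a_2 = 2
27 = 1·22 + 5   →  a_3 = 1
22 = 4·5 + 2   →  a_4 = 4
5 = 2·2 + 1   →  a_5 = 2

2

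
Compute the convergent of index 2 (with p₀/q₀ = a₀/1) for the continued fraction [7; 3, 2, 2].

Using pₖ = aₖpₖ₋₁ + pₖ₋₂, qₖ = aₖqₖ₋₁ + qₖ₋₂ (with p₋₁=1, p₋₂=0, q₋₁=0, q₋₂=1):
  k=0: a=7, p=7, q=1
  k=1: a=3, p=22, q=3
  k=2: a=2, p=51, q=7

51/7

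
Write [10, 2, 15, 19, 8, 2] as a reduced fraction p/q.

105982/10109

Fold from the inside: start with 2/1.
  8 + 1/2 = 17/2
  19 + 2/17 = 325/17
  15 + 17/325 = 4892/325
  2 + 325/4892 = 10109/4892
  10 + 4892/10109 = 105982/10109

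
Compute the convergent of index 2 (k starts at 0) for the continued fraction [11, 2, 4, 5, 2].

Using pₖ = aₖpₖ₋₁ + pₖ₋₂, qₖ = aₖqₖ₋₁ + qₖ₋₂ (with p₋₁=1, p₋₂=0, q₋₁=0, q₋₂=1):
  k=0: a=11, p=11, q=1
  k=1: a=2, p=23, q=2
  k=2: a=4, p=103, q=9

103/9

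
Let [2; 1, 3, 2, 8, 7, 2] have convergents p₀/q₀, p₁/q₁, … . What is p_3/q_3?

Using pₖ = aₖpₖ₋₁ + pₖ₋₂, qₖ = aₖqₖ₋₁ + qₖ₋₂ (with p₋₁=1, p₋₂=0, q₋₁=0, q₋₂=1):
  k=0: a=2, p=2, q=1
  k=1: a=1, p=3, q=1
  k=2: a=3, p=11, q=4
  k=3: a=2, p=25, q=9

25/9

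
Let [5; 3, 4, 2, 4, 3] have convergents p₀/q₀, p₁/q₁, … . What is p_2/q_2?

Using pₖ = aₖpₖ₋₁ + pₖ₋₂, qₖ = aₖqₖ₋₁ + qₖ₋₂ (with p₋₁=1, p₋₂=0, q₋₁=0, q₋₂=1):
  k=0: a=5, p=5, q=1
  k=1: a=3, p=16, q=3
  k=2: a=4, p=69, q=13

69/13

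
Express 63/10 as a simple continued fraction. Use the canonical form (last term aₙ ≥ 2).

63 = 6×10 + 3
10 = 3×3 + 1
3 = 3×1 + 0  (stop)
So 63/10 = [6; 3, 3].

[6; 3, 3]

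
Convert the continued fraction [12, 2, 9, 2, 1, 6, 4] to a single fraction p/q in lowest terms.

Fold from the inside: start with 4/1.
  6 + 1/4 = 25/4
  1 + 4/25 = 29/25
  2 + 25/29 = 83/29
  9 + 29/83 = 776/83
  2 + 83/776 = 1635/776
  12 + 776/1635 = 20396/1635

20396/1635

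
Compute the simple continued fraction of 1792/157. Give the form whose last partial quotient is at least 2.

1792 = 11*157 + 65
157 = 2*65 + 27
65 = 2*27 + 11
27 = 2*11 + 5
11 = 2*5 + 1
5 = 5*1 + 0  (stop)
So 1792/157 = [11; 2, 2, 2, 2, 5].

[11; 2, 2, 2, 2, 5]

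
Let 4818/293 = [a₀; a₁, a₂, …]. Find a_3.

1

4818 = 16·293 + 130   →  a_0 = 16
293 = 2·130 + 33   →  a_1 = 2
130 = 3·33 + 31   →  a_2 = 3
33 = 1·31 + 2   →  a_3 = 1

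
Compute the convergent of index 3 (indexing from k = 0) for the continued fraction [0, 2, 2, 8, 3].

17/42

Using pₖ = aₖpₖ₋₁ + pₖ₋₂, qₖ = aₖqₖ₋₁ + qₖ₋₂ (with p₋₁=1, p₋₂=0, q₋₁=0, q₋₂=1):
  k=0: a=0, p=0, q=1
  k=1: a=2, p=1, q=2
  k=2: a=2, p=2, q=5
  k=3: a=8, p=17, q=42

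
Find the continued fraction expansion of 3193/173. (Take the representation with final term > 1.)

3193 = 18×173 + 79
173 = 2×79 + 15
79 = 5×15 + 4
15 = 3×4 + 3
4 = 1×3 + 1
3 = 3×1 + 0  (stop)
So 3193/173 = [18; 2, 5, 3, 1, 3].

[18; 2, 5, 3, 1, 3]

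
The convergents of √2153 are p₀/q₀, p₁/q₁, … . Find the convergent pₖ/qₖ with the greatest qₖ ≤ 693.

√2153 = [46; 2, 2, 92, …] (period length 3).
Convergents:
  p_0/q_0 = 46/1
  p_1/q_1 = 93/2
  p_2/q_2 = 232/5
  p_3/q_3 = 21437/462
  p_4/q_4 = 43106/929
q_3 = 462 ≤ 693 < 929 = q_4, so the answer is 21437/462.

21437/462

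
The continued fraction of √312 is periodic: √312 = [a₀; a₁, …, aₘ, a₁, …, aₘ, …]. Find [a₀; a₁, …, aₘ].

[17; 1, 1, 1, 34]

a₀ = ⌊√312⌋ = 17.
With m₀=0, d₀=1 and mₖ₊₁ = dₖaₖ − mₖ, dₖ₊₁ = (n − mₖ₊₁²)/dₖ, aₖ₊₁ = ⌊(a₀+mₖ₊₁)/dₖ₊₁⌋:
  k=1: m=17, d=23, a=1
  k=2: m=6, d=12, a=1
  k=3: m=6, d=23, a=1
  k=4: m=17, d=1, a=34
d=1 and a=2a₀=34 at k=4, so the next step gives (m, d) = (17, 23) again — its k=1 value — and the period has length 4.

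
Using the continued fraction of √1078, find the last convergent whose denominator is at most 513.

√1078 = [32; 1, 4, 1, 64, …] (period length 4).
Convergents:
  p_0/q_0 = 32/1
  p_1/q_1 = 33/1
  p_2/q_2 = 164/5
  p_3/q_3 = 197/6
  p_4/q_4 = 12772/389
  p_5/q_5 = 12969/395
  p_6/q_6 = 64648/1969
q_5 = 395 ≤ 513 < 1969 = q_6, so the answer is 12969/395.

12969/395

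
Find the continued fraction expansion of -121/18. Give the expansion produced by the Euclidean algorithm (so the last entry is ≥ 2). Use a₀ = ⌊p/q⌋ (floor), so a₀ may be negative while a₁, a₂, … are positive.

[-7; 3, 1, 1, 2]

-121 = -7×18 + 5
18 = 3×5 + 3
5 = 1×3 + 2
3 = 1×2 + 1
2 = 2×1 + 0  (stop)
So -121/18 = [-7; 3, 1, 1, 2].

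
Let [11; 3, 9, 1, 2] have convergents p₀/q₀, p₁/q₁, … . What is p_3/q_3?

351/31

Using pₖ = aₖpₖ₋₁ + pₖ₋₂, qₖ = aₖqₖ₋₁ + qₖ₋₂ (with p₋₁=1, p₋₂=0, q₋₁=0, q₋₂=1):
  k=0: a=11, p=11, q=1
  k=1: a=3, p=34, q=3
  k=2: a=9, p=317, q=28
  k=3: a=1, p=351, q=31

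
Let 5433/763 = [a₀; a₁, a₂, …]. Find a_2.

5433 = 7·763 + 92   →  a_0 = 7
763 = 8·92 + 27   →  a_1 = 8
92 = 3·27 + 11   →  a_2 = 3

3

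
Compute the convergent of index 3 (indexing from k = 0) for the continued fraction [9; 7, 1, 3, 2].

Using pₖ = aₖpₖ₋₁ + pₖ₋₂, qₖ = aₖqₖ₋₁ + qₖ₋₂ (with p₋₁=1, p₋₂=0, q₋₁=0, q₋₂=1):
  k=0: a=9, p=9, q=1
  k=1: a=7, p=64, q=7
  k=2: a=1, p=73, q=8
  k=3: a=3, p=283, q=31

283/31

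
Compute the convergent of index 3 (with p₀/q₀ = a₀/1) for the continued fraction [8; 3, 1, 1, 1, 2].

58/7

Using pₖ = aₖpₖ₋₁ + pₖ₋₂, qₖ = aₖqₖ₋₁ + qₖ₋₂ (with p₋₁=1, p₋₂=0, q₋₁=0, q₋₂=1):
  k=0: a=8, p=8, q=1
  k=1: a=3, p=25, q=3
  k=2: a=1, p=33, q=4
  k=3: a=1, p=58, q=7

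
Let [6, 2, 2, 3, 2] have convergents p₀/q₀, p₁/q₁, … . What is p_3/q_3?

109/17

Using pₖ = aₖpₖ₋₁ + pₖ₋₂, qₖ = aₖqₖ₋₁ + qₖ₋₂ (with p₋₁=1, p₋₂=0, q₋₁=0, q₋₂=1):
  k=0: a=6, p=6, q=1
  k=1: a=2, p=13, q=2
  k=2: a=2, p=32, q=5
  k=3: a=3, p=109, q=17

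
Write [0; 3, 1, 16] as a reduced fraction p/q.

17/67

Using pₖ = aₖpₖ₋₁ + pₖ₋₂ and qₖ = aₖqₖ₋₁ + qₖ₋₂:
  k=0: a=0, p=0, q=1
  k=1: a=3, p=1, q=3
  k=2: a=1, p=1, q=4
  k=3: a=16, p=17, q=67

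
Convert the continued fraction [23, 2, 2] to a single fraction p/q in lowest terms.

Using pₖ = aₖpₖ₋₁ + pₖ₋₂ and qₖ = aₖqₖ₋₁ + qₖ₋₂:
  k=0: a=23, p=23, q=1
  k=1: a=2, p=47, q=2
  k=2: a=2, p=117, q=5

117/5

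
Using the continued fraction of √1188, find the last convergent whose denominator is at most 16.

517/15

√1188 = [34; 2, 7, 6, 7, 2, 68, …] (period length 6).
Convergents:
  p_0/q_0 = 34/1
  p_1/q_1 = 69/2
  p_2/q_2 = 517/15
  p_3/q_3 = 3171/92
q_2 = 15 ≤ 16 < 92 = q_3, so the answer is 517/15.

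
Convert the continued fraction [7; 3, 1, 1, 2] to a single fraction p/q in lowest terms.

131/18

Fold from the inside: start with 2/1.
  1 + 1/2 = 3/2
  1 + 2/3 = 5/3
  3 + 3/5 = 18/5
  7 + 5/18 = 131/18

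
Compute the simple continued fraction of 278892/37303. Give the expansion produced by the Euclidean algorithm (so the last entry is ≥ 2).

278892 = 7×37303 + 17771
37303 = 2×17771 + 1761
17771 = 10×1761 + 161
1761 = 10×161 + 151
161 = 1×151 + 10
151 = 15×10 + 1
10 = 10×1 + 0  (stop)
So 278892/37303 = [7; 2, 10, 10, 1, 15, 10].

[7; 2, 10, 10, 1, 15, 10]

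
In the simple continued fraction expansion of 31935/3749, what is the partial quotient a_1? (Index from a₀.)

31935 = 8·3749 + 1943   →  a_0 = 8
3749 = 1·1943 + 1806   →  a_1 = 1

1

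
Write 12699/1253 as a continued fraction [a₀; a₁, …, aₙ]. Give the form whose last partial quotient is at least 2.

12699 = 10·1253 + 169
1253 = 7·169 + 70
169 = 2·70 + 29
70 = 2·29 + 12
29 = 2·12 + 5
12 = 2·5 + 2
5 = 2·2 + 1
2 = 2·1 + 0  (stop)
So 12699/1253 = [10; 7, 2, 2, 2, 2, 2, 2].

[10; 7, 2, 2, 2, 2, 2, 2]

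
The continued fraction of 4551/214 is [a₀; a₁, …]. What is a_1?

3

4551 = 21·214 + 57   →  a_0 = 21
214 = 3·57 + 43   →  a_1 = 3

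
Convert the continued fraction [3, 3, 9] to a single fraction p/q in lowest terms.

93/28

Using pₖ = aₖpₖ₋₁ + pₖ₋₂ and qₖ = aₖqₖ₋₁ + qₖ₋₂:
  k=0: a=3, p=3, q=1
  k=1: a=3, p=10, q=3
  k=2: a=9, p=93, q=28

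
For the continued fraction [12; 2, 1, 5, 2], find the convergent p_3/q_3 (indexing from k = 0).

Using pₖ = aₖpₖ₋₁ + pₖ₋₂, qₖ = aₖqₖ₋₁ + qₖ₋₂ (with p₋₁=1, p₋₂=0, q₋₁=0, q₋₂=1):
  k=0: a=12, p=12, q=1
  k=1: a=2, p=25, q=2
  k=2: a=1, p=37, q=3
  k=3: a=5, p=210, q=17

210/17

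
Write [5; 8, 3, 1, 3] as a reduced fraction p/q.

635/124

Using pₖ = aₖpₖ₋₁ + pₖ₋₂ and qₖ = aₖqₖ₋₁ + qₖ₋₂:
  k=0: a=5, p=5, q=1
  k=1: a=8, p=41, q=8
  k=2: a=3, p=128, q=25
  k=3: a=1, p=169, q=33
  k=4: a=3, p=635, q=124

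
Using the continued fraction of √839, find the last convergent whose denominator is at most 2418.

48691/1681

√839 = [28; 1, 27, 1, 56, …] (period length 4).
Convergents:
  p_0/q_0 = 28/1
  p_1/q_1 = 29/1
  p_2/q_2 = 811/28
  p_3/q_3 = 840/29
  p_4/q_4 = 47851/1652
  p_5/q_5 = 48691/1681
  p_6/q_6 = 1362508/47039
q_5 = 1681 ≤ 2418 < 47039 = q_6, so the answer is 48691/1681.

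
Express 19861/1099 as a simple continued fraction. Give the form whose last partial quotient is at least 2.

[18; 13, 1, 10, 3, 2]

19861 = 18*1099 + 79
1099 = 13*79 + 72
79 = 1*72 + 7
72 = 10*7 + 2
7 = 3*2 + 1
2 = 2*1 + 0  (stop)
So 19861/1099 = [18; 13, 1, 10, 3, 2].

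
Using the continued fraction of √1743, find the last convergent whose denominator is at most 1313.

41791/1001

√1743 = [41; 1, 2, 1, 82, …] (period length 4).
Convergents:
  p_0/q_0 = 41/1
  p_1/q_1 = 42/1
  p_2/q_2 = 125/3
  p_3/q_3 = 167/4
  p_4/q_4 = 13819/331
  p_5/q_5 = 13986/335
  p_6/q_6 = 41791/1001
  p_7/q_7 = 55777/1336
q_6 = 1001 ≤ 1313 < 1336 = q_7, so the answer is 41791/1001.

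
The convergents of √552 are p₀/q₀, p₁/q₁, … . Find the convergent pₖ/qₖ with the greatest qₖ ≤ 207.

4417/188

√552 = [23; 2, 46, …] (period length 2).
Convergents:
  p_0/q_0 = 23/1
  p_1/q_1 = 47/2
  p_2/q_2 = 2185/93
  p_3/q_3 = 4417/188
  p_4/q_4 = 205367/8741
q_3 = 188 ≤ 207 < 8741 = q_4, so the answer is 4417/188.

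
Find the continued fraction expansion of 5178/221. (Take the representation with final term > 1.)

[23; 2, 3, 15, 2]

5178 = 23·221 + 95
221 = 2·95 + 31
95 = 3·31 + 2
31 = 15·2 + 1
2 = 2·1 + 0  (stop)
So 5178/221 = [23; 2, 3, 15, 2].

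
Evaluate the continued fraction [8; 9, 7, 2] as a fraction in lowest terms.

Fold from the inside: start with 2/1.
  7 + 1/2 = 15/2
  9 + 2/15 = 137/15
  8 + 15/137 = 1111/137

1111/137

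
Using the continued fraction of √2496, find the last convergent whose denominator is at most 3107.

√2496 = [49; 1, 23, 1, 98, …] (period length 4).
Convergents:
  p_0/q_0 = 49/1
  p_1/q_1 = 50/1
  p_2/q_2 = 1199/24
  p_3/q_3 = 1249/25
  p_4/q_4 = 123601/2474
  p_5/q_5 = 124850/2499
  p_6/q_6 = 2995151/59951
q_5 = 2499 ≤ 3107 < 59951 = q_6, so the answer is 124850/2499.

124850/2499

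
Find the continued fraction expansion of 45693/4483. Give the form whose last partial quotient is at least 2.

[10; 5, 5, 7, 3, 3, 2]

45693 = 10·4483 + 863
4483 = 5·863 + 168
863 = 5·168 + 23
168 = 7·23 + 7
23 = 3·7 + 2
7 = 3·2 + 1
2 = 2·1 + 0  (stop)
So 45693/4483 = [10; 5, 5, 7, 3, 3, 2].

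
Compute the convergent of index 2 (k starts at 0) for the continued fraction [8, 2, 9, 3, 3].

Using pₖ = aₖpₖ₋₁ + pₖ₋₂, qₖ = aₖqₖ₋₁ + qₖ₋₂ (with p₋₁=1, p₋₂=0, q₋₁=0, q₋₂=1):
  k=0: a=8, p=8, q=1
  k=1: a=2, p=17, q=2
  k=2: a=9, p=161, q=19

161/19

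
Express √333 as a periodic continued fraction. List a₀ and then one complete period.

[18; 4, 36]

a₀ = ⌊√333⌋ = 18.
With m₀=0, d₀=1 and mₖ₊₁ = dₖaₖ − mₖ, dₖ₊₁ = (n − mₖ₊₁²)/dₖ, aₖ₊₁ = ⌊(a₀+mₖ₊₁)/dₖ₊₁⌋:
  k=1: m=18, d=9, a=4
  k=2: m=18, d=1, a=36
d=1 and a=2a₀=36 at k=2, so the next step gives (m, d) = (18, 9) again — its k=1 value — and the period has length 2.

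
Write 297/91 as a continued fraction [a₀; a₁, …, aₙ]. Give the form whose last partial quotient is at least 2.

[3; 3, 1, 3, 1, 4]

297 = 3×91 + 24
91 = 3×24 + 19
24 = 1×19 + 5
19 = 3×5 + 4
5 = 1×4 + 1
4 = 4×1 + 0  (stop)
So 297/91 = [3; 3, 1, 3, 1, 4].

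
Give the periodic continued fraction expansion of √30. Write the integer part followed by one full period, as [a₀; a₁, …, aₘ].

a₀ = ⌊√30⌋ = 5.
With m₀=0, d₀=1 and mₖ₊₁ = dₖaₖ − mₖ, dₖ₊₁ = (n − mₖ₊₁²)/dₖ, aₖ₊₁ = ⌊(a₀+mₖ₊₁)/dₖ₊₁⌋:
  k=1: m=5, d=5, a=2
  k=2: m=5, d=1, a=10
d=1 and a=2a₀=10 at k=2, so the next step gives (m, d) = (5, 5) again — its k=1 value — and the period has length 2.

[5; 2, 10]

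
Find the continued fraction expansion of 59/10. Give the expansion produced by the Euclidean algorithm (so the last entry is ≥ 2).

59 = 5×10 + 9
10 = 1×9 + 1
9 = 9×1 + 0  (stop)
So 59/10 = [5; 1, 9].

[5; 1, 9]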